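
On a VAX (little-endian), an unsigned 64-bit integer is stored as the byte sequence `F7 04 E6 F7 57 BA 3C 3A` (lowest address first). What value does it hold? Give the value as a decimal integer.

Little-endian stores the least-significant byte at the lowest address.
Reassemble most-significant byte first: 3A 3C BA 57 F7 E6 04 F7 → 0x3A3CBA57F7E604F7.
0x3A3CBA57F7E604F7 = 4196433839786427639.

4196433839786427639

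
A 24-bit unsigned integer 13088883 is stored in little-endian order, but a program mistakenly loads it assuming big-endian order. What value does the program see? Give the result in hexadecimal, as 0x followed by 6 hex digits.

0x73B8C7

13088883 in 24-bit hexadecimal is 0xC7B873.
Stored little-endian, the bytes at ascending addresses are 73 B8 C7.
Read back as big-endian, the last byte is least significant, giving 0x73B8C7.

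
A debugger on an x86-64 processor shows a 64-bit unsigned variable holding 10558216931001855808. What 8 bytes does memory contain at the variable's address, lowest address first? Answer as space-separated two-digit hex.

40 6F E1 E1 5B 52 86 92

10558216931001855808 in hexadecimal, padded to 64 bits, is 0x9286525BE1E16F40.
Split into bytes (most-significant first): 92 86 52 5B E1 E1 6F 40.
In little-endian order the low byte comes first in memory.
So at ascending addresses the bytes are 40 6F E1 E1 5B 52 86 92.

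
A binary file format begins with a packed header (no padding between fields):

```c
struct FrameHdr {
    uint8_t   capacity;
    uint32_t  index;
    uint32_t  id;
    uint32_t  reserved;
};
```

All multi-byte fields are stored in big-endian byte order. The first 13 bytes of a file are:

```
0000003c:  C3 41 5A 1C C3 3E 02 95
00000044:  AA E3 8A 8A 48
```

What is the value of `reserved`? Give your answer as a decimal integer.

3817507400

`reserved` follows `capacity` (1 B), `index` (4 B), `id` (4 B), so it starts at offset 1 + 4 + 4 = 9 and occupies 4 bytes.
Bytes at offsets 9..12: E3 8A 8A 48.
In big-endian order the high byte comes first in memory.
The bytes are already most-significant first: 0xE38A8A48.
0xE38A8A48 = 3817507400.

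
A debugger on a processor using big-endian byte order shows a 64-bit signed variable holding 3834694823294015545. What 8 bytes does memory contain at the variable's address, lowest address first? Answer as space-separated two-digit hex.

35 37 92 9F EC 78 18 39

3834694823294015545 in hexadecimal, padded to 64 bits, is 0x3537929FEC781839.
Split into bytes (most-significant first): 35 37 92 9F EC 78 18 39.
In big-endian order the high byte comes first in memory.
So the memory order matches the most-significant-first order: 35 37 92 9F EC 78 18 39.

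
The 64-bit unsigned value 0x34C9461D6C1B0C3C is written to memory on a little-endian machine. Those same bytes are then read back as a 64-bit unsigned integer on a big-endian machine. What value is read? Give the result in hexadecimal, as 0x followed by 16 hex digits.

0x3C0C1B6C1D46C934

Stored little-endian, the bytes at ascending addresses are 3C 0C 1B 6C 1D 46 C9 34.
Read back as big-endian, the last byte is least significant, giving 0x3C0C1B6C1D46C934.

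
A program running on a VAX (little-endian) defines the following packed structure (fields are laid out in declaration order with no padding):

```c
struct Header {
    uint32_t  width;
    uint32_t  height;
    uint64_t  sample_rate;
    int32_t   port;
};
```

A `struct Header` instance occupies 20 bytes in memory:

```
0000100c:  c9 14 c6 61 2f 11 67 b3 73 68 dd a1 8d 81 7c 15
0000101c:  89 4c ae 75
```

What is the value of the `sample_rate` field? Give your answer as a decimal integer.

`sample_rate` follows `width` (4 B), `height` (4 B), so it starts at offset 4 + 4 = 8 and occupies 8 bytes.
Bytes at offsets 8..15: 73 68 DD A1 8D 81 7C 15.
Little-endian stores the least-significant byte at the lowest address.
Reassemble most-significant byte first: 15 7C 81 8D A1 DD 68 73 → 0x157C818DA1DD6873.
0x157C818DA1DD6873 = 1548254817214621811.

1548254817214621811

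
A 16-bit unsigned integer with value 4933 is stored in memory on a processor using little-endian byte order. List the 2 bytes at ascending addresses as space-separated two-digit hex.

45 13

4933 in hexadecimal, padded to 16 bits, is 0x1345.
Split into bytes (most-significant first): 13 45.
In little-endian order the low byte comes first in memory.
So at ascending addresses the bytes are 45 13.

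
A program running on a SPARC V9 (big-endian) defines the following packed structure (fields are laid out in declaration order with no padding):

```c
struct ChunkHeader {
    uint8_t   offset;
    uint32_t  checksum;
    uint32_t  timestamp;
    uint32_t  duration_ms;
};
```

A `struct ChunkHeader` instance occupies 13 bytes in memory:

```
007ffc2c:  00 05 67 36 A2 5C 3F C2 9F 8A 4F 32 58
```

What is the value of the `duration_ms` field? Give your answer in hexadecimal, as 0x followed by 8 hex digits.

`duration_ms` follows `offset` (1 B), `checksum` (4 B), `timestamp` (4 B), so it starts at offset 1 + 4 + 4 = 9 and occupies 4 bytes.
Bytes at offsets 9..12: 8A 4F 32 58.
Big-endian stores the most-significant byte at the lowest address.
The bytes are already most-significant first: 0x8A4F3258.

0x8A4F3258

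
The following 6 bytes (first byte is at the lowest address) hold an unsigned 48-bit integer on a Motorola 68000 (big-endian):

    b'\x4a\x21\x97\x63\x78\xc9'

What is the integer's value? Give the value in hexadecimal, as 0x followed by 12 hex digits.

Big-endian: lowest address holds the most-significant byte.
The bytes are already most-significant first: 0x4A21976378C9.

0x4A21976378C9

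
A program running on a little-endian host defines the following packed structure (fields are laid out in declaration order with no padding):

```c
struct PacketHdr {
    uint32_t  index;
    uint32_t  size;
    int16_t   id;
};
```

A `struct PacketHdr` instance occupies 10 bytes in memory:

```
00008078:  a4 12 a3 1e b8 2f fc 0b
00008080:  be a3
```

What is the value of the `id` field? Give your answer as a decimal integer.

`id` follows `index` (4 B), `size` (4 B), so it starts at offset 4 + 4 = 8 and occupies 2 bytes.
Bytes at offsets 8..9: BE A3.
In little-endian order the low byte comes first in memory.
Reassemble most-significant byte first: A3 BE → 0xA3BE.
Top bit is set, so as a signed 16-bit value this is 0xA3BE − 2^16 = -23618.

-23618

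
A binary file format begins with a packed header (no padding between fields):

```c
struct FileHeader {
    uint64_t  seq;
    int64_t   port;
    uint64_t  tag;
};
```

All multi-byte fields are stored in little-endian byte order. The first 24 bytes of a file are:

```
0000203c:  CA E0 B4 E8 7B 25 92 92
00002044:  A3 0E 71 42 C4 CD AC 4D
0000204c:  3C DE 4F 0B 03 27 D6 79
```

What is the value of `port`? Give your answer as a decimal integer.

`port` follows `seq` (8 bytes), so it starts at byte offset 8 and occupies 8 bytes.
Bytes at offsets 8..15: A3 0E 71 42 C4 CD AC 4D.
Little-endian: lowest address holds the least-significant byte.
Reassemble most-significant byte first: 4D AC CD C4 42 71 0E A3 → 0x4DACCDC442710EA3.
0x4DACCDC442710EA3 = 5597074679726673571.

5597074679726673571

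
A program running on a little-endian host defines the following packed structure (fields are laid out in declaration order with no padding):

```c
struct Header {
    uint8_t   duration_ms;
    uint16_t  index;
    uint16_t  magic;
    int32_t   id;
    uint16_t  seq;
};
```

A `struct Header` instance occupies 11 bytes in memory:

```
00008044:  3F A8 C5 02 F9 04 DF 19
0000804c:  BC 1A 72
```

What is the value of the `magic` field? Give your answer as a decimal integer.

63746

`magic` follows `duration_ms` (1 B), `index` (2 B), so it starts at offset 1 + 2 = 3 and occupies 2 bytes.
Bytes at offsets 3..4: 02 F9.
Little-endian stores the least-significant byte at the lowest address.
Reassemble most-significant byte first: F9 02 → 0xF902.
0xF902 = 63746.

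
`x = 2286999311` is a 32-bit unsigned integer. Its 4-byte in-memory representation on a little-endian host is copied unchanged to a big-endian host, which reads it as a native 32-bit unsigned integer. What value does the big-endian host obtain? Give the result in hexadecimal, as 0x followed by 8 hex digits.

2286999311 in 32-bit hexadecimal is 0x8850D70F.
Stored little-endian, the bytes at ascending addresses are 0F D7 50 88.
Read back as big-endian, the last byte is least significant, giving 0x0FD75088.

0x0FD75088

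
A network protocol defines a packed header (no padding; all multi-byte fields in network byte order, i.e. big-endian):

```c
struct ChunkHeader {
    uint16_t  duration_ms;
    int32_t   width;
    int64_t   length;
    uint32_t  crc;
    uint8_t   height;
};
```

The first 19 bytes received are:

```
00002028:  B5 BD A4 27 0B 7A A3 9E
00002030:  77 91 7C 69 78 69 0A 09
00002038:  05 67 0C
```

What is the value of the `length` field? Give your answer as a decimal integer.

-6656751732465764247

`length` follows `duration_ms` (2 B), `width` (4 B), so it starts at offset 2 + 4 = 6 and occupies 8 bytes.
Bytes at offsets 6..13: A3 9E 77 91 7C 69 78 69.
Big-endian: lowest address holds the most-significant byte.
The bytes are already most-significant first: 0xA39E77917C697869.
Top bit is set, so as a signed 64-bit value this is 0xA39E77917C697869 − 2^64 = -6656751732465764247.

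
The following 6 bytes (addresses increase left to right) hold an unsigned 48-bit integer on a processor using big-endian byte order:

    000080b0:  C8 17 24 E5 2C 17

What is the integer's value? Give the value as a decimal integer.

220001728801815

Big-endian stores the most-significant byte at the lowest address.
The bytes are already most-significant first: 0xC81724E52C17.
0xC81724E52C17 = 220001728801815.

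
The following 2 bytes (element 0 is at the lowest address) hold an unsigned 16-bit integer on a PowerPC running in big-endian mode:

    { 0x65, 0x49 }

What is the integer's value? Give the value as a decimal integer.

Big-endian stores the most-significant byte at the lowest address.
The bytes are already most-significant first: 0x6549.
0x6549 = 25929.

25929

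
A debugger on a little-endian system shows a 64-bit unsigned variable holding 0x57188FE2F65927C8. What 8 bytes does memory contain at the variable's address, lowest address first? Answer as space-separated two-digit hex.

Split into bytes (most-significant first): 57 18 8F E2 F6 59 27 C8.
In little-endian order the low byte comes first in memory.
So at ascending addresses the bytes are C8 27 59 F6 E2 8F 18 57.

C8 27 59 F6 E2 8F 18 57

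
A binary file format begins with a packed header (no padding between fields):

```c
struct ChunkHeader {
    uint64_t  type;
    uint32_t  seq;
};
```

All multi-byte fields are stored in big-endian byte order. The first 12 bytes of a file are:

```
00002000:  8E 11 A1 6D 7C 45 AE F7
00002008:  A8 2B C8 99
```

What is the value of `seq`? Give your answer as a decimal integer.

`seq` follows `type` (8 bytes), so it starts at byte offset 8 and occupies 4 bytes.
Bytes at offsets 8..11: A8 2B C8 99.
Big-endian stores the most-significant byte at the lowest address.
The bytes are already most-significant first: 0xA82BC899.
0xA82BC899 = 2821441689.

2821441689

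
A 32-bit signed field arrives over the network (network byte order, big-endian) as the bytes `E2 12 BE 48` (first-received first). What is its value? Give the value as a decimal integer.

In big-endian order the high byte comes first in memory.
The bytes are already most-significant first: 0xE212BE48.
Top bit is set, so as a signed 32-bit value this is 0xE212BE48 − 2^32 = -502088120.

-502088120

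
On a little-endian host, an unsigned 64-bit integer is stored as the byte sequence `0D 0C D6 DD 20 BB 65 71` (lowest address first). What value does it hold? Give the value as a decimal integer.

Little-endian: lowest address holds the least-significant byte.
Reassemble most-significant byte first: 71 65 BB 20 DD D6 0C 0D → 0x7165BB20DDD60C0D.
0x7165BB20DDD60C0D = 8171142848768773133.

8171142848768773133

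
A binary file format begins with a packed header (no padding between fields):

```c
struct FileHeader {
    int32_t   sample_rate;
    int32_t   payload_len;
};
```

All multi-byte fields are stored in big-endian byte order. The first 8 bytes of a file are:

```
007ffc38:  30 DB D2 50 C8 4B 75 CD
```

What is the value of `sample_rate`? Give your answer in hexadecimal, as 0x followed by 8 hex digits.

`sample_rate` is the first field, at byte offset 0, occupying 4 bytes.
Bytes at offsets 0..3: 30 DB D2 50.
In big-endian order the high byte comes first in memory.
The bytes are already most-significant first: 0x30DBD250.

0x30DBD250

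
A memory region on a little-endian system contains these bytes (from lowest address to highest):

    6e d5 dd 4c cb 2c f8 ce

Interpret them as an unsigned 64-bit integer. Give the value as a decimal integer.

14913719417716987246

Little-endian stores the least-significant byte at the lowest address.
Reassemble most-significant byte first: CE F8 2C CB 4C DD D5 6E → 0xCEF82CCB4CDDD56E.
0xCEF82CCB4CDDD56E = 14913719417716987246.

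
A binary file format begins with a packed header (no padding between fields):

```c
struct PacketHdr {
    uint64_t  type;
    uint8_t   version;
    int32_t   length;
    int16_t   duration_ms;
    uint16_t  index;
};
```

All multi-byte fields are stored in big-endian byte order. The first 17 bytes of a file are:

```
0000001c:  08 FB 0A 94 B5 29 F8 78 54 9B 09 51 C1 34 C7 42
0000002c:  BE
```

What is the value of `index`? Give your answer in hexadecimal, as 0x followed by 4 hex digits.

`index` follows `type` (8 B), `version` (1 B), `length` (4 B), `duration_ms` (2 B), so it starts at offset 8 + 1 + 4 + 2 = 15 and occupies 2 bytes.
Bytes at offsets 15..16: 42 BE.
In big-endian order the high byte comes first in memory.
The bytes are already most-significant first: 0x42BE.

0x42BE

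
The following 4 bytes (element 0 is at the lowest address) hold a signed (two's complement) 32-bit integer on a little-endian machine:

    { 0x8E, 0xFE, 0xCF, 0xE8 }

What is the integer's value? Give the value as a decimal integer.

Little-endian stores the least-significant byte at the lowest address.
Reassemble most-significant byte first: E8 CF FE 8E → 0xE8CFFE8E.
Top bit is set, so as a signed 32-bit value this is 0xE8CFFE8E − 2^32 = -389022066.

-389022066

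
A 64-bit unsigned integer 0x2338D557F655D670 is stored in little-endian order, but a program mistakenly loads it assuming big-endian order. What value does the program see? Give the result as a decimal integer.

Stored little-endian, the bytes at ascending addresses are 70 D6 55 F6 57 D5 38 23.
Read back as big-endian, the last byte is least significant, giving 0x70D655F657D53823.
0x70D655F657D53823 = 8130780693787916323.

8130780693787916323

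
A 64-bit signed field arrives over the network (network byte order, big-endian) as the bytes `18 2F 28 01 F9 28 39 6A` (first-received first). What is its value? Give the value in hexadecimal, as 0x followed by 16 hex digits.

Big-endian stores the most-significant byte at the lowest address.
The bytes are already most-significant first: 0x182F2801F928396A.

0x182F2801F928396A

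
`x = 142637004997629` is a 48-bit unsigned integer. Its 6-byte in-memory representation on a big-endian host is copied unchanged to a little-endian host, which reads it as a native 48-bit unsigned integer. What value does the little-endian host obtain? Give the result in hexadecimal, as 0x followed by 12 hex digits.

142637004997629 in 48-bit hexadecimal is 0x81BA4403C3FD.
Stored big-endian, the bytes at ascending addresses are 81 BA 44 03 C3 FD.
Read back as little-endian, the first byte is least significant, giving 0xFDC30344BA81.

0xFDC30344BA81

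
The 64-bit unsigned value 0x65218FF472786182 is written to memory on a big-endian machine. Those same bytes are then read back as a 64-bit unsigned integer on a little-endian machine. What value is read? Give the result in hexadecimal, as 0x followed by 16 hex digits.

Stored big-endian, the bytes at ascending addresses are 65 21 8F F4 72 78 61 82.
Read back as little-endian, the first byte is least significant, giving 0x82617872F48F2165.

0x82617872F48F2165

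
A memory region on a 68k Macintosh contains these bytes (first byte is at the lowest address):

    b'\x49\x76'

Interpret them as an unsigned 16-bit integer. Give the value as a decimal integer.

18806

Big-endian: lowest address holds the most-significant byte.
The bytes are already most-significant first: 0x4976.
0x4976 = 18806.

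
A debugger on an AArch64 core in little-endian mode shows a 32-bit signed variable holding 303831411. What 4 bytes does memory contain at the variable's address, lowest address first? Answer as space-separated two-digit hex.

73 19 1C 12

303831411 in hexadecimal, padded to 32 bits, is 0x121C1973.
Split into bytes (most-significant first): 12 1C 19 73.
Little-endian stores the least-significant byte at the lowest address.
So at ascending addresses the bytes are 73 19 1C 12.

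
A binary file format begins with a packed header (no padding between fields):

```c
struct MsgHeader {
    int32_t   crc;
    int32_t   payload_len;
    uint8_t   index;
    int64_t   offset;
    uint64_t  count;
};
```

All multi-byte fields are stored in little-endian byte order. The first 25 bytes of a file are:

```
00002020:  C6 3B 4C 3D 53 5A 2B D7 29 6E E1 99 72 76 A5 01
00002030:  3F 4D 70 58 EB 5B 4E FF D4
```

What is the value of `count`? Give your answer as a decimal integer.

15348072211799371853

`count` follows `crc` (4 B), `payload_len` (4 B), `index` (1 B), `offset` (8 B), so it starts at offset 4 + 4 + 1 + 8 = 17 and occupies 8 bytes.
Bytes at offsets 17..24: 4D 70 58 EB 5B 4E FF D4.
In little-endian order the low byte comes first in memory.
Reassemble most-significant byte first: D4 FF 4E 5B EB 58 70 4D → 0xD4FF4E5BEB58704D.
0xD4FF4E5BEB58704D = 15348072211799371853.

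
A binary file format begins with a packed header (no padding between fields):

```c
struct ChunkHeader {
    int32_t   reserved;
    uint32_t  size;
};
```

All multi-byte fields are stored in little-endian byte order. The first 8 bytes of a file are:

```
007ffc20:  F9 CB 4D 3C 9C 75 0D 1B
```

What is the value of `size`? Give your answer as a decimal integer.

`size` follows `reserved` (4 bytes), so it starts at byte offset 4 and occupies 4 bytes.
Bytes at offsets 4..7: 9C 75 0D 1B.
Little-endian: lowest address holds the least-significant byte.
Reassemble most-significant byte first: 1B 0D 75 9C → 0x1B0D759C.
0x1B0D759C = 453866908.

453866908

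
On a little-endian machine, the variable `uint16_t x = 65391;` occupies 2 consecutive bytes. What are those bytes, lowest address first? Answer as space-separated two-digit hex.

65391 in hexadecimal, padded to 16 bits, is 0xFF6F.
Split into bytes (most-significant first): FF 6F.
Little-endian stores the least-significant byte at the lowest address.
So at ascending addresses the bytes are 6F FF.

6F FF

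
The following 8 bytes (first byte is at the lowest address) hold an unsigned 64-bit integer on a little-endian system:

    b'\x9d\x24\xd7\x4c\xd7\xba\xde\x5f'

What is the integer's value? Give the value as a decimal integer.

Little-endian: lowest address holds the least-significant byte.
Reassemble most-significant byte first: 5F DE BA D7 4C D7 24 9D → 0x5FDEBAD74CD7249D.
0x5FDEBAD74CD7249D = 6908164312302822557.

6908164312302822557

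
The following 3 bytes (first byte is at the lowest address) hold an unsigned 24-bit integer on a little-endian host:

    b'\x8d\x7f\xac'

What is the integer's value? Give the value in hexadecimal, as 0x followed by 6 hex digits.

0xAC7F8D

In little-endian order the low byte comes first in memory.
Reassemble most-significant byte first: AC 7F 8D → 0xAC7F8D.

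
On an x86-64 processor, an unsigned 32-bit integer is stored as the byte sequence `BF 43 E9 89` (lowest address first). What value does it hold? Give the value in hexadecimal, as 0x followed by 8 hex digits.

Little-endian stores the least-significant byte at the lowest address.
Reassemble most-significant byte first: 89 E9 43 BF → 0x89E943BF.

0x89E943BF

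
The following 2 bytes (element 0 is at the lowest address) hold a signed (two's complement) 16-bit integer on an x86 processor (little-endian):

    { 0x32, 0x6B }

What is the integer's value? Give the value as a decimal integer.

In little-endian order the low byte comes first in memory.
Reassemble most-significant byte first: 6B 32 → 0x6B32.
0x6B32 = 27442.

27442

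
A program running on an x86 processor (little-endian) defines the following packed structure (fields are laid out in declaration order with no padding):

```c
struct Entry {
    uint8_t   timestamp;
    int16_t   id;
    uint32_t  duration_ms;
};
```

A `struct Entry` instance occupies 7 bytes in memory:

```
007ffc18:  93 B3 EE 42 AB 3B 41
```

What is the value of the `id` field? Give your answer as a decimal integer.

`id` follows `timestamp` (1 byte), so it starts at byte offset 1 and occupies 2 bytes.
Bytes at offsets 1..2: B3 EE.
Little-endian: lowest address holds the least-significant byte.
Reassemble most-significant byte first: EE B3 → 0xEEB3.
Top bit is set, so as a signed 16-bit value this is 0xEEB3 − 2^16 = -4429.

-4429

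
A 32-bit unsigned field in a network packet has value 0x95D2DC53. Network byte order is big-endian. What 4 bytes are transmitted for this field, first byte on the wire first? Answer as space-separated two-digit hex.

Split into bytes (most-significant first): 95 D2 DC 53.
Big-endian stores the most-significant byte at the lowest address.
So the memory order matches the most-significant-first order: 95 D2 DC 53.

95 D2 DC 53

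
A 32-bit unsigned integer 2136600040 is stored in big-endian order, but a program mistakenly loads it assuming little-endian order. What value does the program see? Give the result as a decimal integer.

3907869055

2136600040 in 32-bit hexadecimal is 0x7F59EDE8.
Stored big-endian, the bytes at ascending addresses are 7F 59 ED E8.
Read back as little-endian, the first byte is least significant, giving 0xE8ED597F.
0xE8ED597F = 3907869055.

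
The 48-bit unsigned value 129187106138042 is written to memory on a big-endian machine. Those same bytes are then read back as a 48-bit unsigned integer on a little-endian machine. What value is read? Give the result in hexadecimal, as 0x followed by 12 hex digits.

129187106138042 in 48-bit hexadecimal is 0x757EB79227BA.
Stored big-endian, the bytes at ascending addresses are 75 7E B7 92 27 BA.
Read back as little-endian, the first byte is least significant, giving 0xBA2792B77E75.

0xBA2792B77E75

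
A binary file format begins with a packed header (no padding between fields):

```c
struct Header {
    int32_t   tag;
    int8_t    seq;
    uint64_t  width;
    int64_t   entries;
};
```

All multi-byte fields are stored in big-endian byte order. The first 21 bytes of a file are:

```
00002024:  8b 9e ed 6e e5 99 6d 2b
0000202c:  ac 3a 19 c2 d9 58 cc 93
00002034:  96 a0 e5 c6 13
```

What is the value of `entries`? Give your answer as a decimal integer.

6398651445740422675

`entries` follows `tag` (4 B), `seq` (1 B), `width` (8 B), so it starts at offset 4 + 1 + 8 = 13 and occupies 8 bytes.
Bytes at offsets 13..20: 58 CC 93 96 A0 E5 C6 13.
In big-endian order the high byte comes first in memory.
The bytes are already most-significant first: 0x58CC9396A0E5C613.
0x58CC9396A0E5C613 = 6398651445740422675.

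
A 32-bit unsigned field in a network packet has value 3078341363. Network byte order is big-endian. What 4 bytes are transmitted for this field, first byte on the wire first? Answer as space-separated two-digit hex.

3078341363 in hexadecimal, padded to 32 bits, is 0xB77BC2F3.
Split into bytes (most-significant first): B7 7B C2 F3.
Big-endian stores the most-significant byte at the lowest address.
So the memory order matches the most-significant-first order: B7 7B C2 F3.

B7 7B C2 F3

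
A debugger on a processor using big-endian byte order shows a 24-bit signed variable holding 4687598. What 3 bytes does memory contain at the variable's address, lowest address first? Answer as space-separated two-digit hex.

47 86 EE

4687598 in hexadecimal, padded to 24 bits, is 0x4786EE.
Split into bytes (most-significant first): 47 86 EE.
Big-endian stores the most-significant byte at the lowest address.
So the memory order matches the most-significant-first order: 47 86 EE.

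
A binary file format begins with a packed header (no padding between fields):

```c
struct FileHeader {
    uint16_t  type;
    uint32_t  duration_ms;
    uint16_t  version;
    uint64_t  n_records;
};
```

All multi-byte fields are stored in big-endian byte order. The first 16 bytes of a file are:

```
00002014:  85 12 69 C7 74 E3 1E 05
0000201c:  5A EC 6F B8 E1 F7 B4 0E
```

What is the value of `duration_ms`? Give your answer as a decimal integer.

`duration_ms` follows `type` (2 bytes), so it starts at byte offset 2 and occupies 4 bytes.
Bytes at offsets 2..5: 69 C7 74 E3.
In big-endian order the high byte comes first in memory.
The bytes are already most-significant first: 0x69C774E3.
0x69C774E3 = 1774679267.

1774679267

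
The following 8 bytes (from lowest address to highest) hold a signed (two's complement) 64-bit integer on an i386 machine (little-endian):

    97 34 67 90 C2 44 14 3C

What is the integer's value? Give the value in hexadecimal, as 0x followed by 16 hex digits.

0x3C1444C290673497

Little-endian stores the least-significant byte at the lowest address.
Reassemble most-significant byte first: 3C 14 44 C2 90 67 34 97 → 0x3C1444C290673497.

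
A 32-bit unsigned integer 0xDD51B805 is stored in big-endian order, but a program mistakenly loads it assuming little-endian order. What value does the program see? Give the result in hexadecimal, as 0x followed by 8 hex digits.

Stored big-endian, the bytes at ascending addresses are DD 51 B8 05.
Read back as little-endian, the first byte is least significant, giving 0x05B851DD.

0x05B851DD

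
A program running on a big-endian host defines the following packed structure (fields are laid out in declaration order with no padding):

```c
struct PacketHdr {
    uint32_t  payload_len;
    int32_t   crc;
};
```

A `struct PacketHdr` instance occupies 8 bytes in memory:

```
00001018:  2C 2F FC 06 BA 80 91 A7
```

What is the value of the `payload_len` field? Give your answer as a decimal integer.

741342214

`payload_len` is the first field, at byte offset 0, occupying 4 bytes.
Bytes at offsets 0..3: 2C 2F FC 06.
Big-endian stores the most-significant byte at the lowest address.
The bytes are already most-significant first: 0x2C2FFC06.
0x2C2FFC06 = 741342214.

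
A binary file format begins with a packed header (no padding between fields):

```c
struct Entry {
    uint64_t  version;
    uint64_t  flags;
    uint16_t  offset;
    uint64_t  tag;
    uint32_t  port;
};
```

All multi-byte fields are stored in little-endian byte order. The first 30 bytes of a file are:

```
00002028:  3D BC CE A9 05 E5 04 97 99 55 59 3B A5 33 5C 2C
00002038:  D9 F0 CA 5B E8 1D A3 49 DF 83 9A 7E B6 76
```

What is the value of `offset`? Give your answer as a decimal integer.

61657

`offset` follows `version` (8 B), `flags` (8 B), so it starts at offset 8 + 8 = 16 and occupies 2 bytes.
Bytes at offsets 16..17: D9 F0.
Little-endian stores the least-significant byte at the lowest address.
Reassemble most-significant byte first: F0 D9 → 0xF0D9.
0xF0D9 = 61657.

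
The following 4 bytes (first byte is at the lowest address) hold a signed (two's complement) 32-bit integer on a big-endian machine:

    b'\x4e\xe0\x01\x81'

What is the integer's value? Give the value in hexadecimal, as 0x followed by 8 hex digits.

0x4EE00181

Big-endian: lowest address holds the most-significant byte.
The bytes are already most-significant first: 0x4EE00181.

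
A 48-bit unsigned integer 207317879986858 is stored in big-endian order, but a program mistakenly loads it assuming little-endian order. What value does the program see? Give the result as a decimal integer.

207317879986858 in 48-bit hexadecimal is 0xBC8DF4979AAA.
Stored big-endian, the bytes at ascending addresses are BC 8D F4 97 9A AA.
Read back as little-endian, the first byte is least significant, giving 0xAA9A97F48DBC.
0xAA9A97F48DBC = 187580951072188.

187580951072188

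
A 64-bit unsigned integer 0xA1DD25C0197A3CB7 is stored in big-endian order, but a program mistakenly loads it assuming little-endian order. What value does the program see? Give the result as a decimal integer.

Stored big-endian, the bytes at ascending addresses are A1 DD 25 C0 19 7A 3C B7.
Read back as little-endian, the first byte is least significant, giving 0xB73C7A19C025DDA1.
0xB73C7A19C025DDA1 = 13203562458559929761.

13203562458559929761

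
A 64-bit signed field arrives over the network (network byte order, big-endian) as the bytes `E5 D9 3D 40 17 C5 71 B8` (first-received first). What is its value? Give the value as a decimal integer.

-1884407623591824968

In big-endian order the high byte comes first in memory.
The bytes are already most-significant first: 0xE5D93D4017C571B8.
Top bit is set, so as a signed 64-bit value this is 0xE5D93D4017C571B8 − 2^64 = -1884407623591824968.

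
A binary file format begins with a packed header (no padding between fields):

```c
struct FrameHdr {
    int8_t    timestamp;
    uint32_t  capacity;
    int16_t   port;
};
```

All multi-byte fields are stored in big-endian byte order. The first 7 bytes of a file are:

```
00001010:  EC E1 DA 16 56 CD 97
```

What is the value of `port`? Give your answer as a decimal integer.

-12905

`port` follows `timestamp` (1 B), `capacity` (4 B), so it starts at offset 1 + 4 = 5 and occupies 2 bytes.
Bytes at offsets 5..6: CD 97.
Big-endian: lowest address holds the most-significant byte.
The bytes are already most-significant first: 0xCD97.
Top bit is set, so as a signed 16-bit value this is 0xCD97 − 2^16 = -12905.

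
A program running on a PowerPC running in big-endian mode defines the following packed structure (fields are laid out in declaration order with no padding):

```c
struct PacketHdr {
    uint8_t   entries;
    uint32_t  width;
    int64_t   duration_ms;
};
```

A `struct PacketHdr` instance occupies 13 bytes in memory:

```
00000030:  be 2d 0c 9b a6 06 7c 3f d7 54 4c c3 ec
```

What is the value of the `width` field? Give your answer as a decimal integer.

755800998

`width` follows `entries` (1 byte), so it starts at byte offset 1 and occupies 4 bytes.
Bytes at offsets 1..4: 2D 0C 9B A6.
In big-endian order the high byte comes first in memory.
The bytes are already most-significant first: 0x2D0C9BA6.
0x2D0C9BA6 = 755800998.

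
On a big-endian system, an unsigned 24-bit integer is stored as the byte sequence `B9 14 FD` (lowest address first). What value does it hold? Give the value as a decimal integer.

Big-endian: lowest address holds the most-significant byte.
The bytes are already most-significant first: 0xB914FD.
0xB914FD = 12129533.

12129533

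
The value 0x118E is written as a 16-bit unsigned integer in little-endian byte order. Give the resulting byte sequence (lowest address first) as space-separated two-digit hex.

8E 11

Split into bytes (most-significant first): 11 8E.
Little-endian stores the least-significant byte at the lowest address.
So at ascending addresses the bytes are 8E 11.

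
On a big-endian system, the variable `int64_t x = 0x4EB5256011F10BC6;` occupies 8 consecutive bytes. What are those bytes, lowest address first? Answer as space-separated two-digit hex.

4E B5 25 60 11 F1 0B C6

Split into bytes (most-significant first): 4E B5 25 60 11 F1 0B C6.
In big-endian order the high byte comes first in memory.
So the memory order matches the most-significant-first order: 4E B5 25 60 11 F1 0B C6.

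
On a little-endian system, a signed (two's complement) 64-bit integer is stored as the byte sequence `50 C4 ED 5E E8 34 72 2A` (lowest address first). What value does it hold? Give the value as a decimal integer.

3058565269567685712

Little-endian: lowest address holds the least-significant byte.
Reassemble most-significant byte first: 2A 72 34 E8 5E ED C4 50 → 0x2A7234E85EEDC450.
0x2A7234E85EEDC450 = 3058565269567685712.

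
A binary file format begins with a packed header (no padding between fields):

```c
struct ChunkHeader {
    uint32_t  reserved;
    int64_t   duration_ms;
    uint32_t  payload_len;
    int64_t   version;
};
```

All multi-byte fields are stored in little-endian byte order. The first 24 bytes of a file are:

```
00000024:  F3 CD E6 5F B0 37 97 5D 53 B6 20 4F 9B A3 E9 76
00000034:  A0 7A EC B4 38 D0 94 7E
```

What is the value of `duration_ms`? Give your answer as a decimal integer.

5701757597419780016

`duration_ms` follows `reserved` (4 bytes), so it starts at byte offset 4 and occupies 8 bytes.
Bytes at offsets 4..11: B0 37 97 5D 53 B6 20 4F.
Little-endian: lowest address holds the least-significant byte.
Reassemble most-significant byte first: 4F 20 B6 53 5D 97 37 B0 → 0x4F20B6535D9737B0.
0x4F20B6535D9737B0 = 5701757597419780016.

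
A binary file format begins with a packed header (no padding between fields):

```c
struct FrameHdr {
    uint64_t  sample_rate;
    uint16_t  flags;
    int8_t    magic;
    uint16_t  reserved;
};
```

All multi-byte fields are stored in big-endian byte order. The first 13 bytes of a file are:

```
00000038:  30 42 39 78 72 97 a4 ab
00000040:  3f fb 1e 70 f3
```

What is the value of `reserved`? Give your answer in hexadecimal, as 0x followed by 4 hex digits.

`reserved` follows `sample_rate` (8 B), `flags` (2 B), `magic` (1 B), so it starts at offset 8 + 2 + 1 = 11 and occupies 2 bytes.
Bytes at offsets 11..12: 70 F3.
In big-endian order the high byte comes first in memory.
The bytes are already most-significant first: 0x70F3.

0x70F3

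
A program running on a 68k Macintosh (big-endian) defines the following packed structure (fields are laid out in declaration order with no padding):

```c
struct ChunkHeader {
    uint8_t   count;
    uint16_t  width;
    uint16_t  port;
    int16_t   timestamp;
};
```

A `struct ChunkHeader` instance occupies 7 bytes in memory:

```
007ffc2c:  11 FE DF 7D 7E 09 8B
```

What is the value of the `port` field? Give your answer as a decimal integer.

32126

`port` follows `count` (1 B), `width` (2 B), so it starts at offset 1 + 2 = 3 and occupies 2 bytes.
Bytes at offsets 3..4: 7D 7E.
In big-endian order the high byte comes first in memory.
The bytes are already most-significant first: 0x7D7E.
0x7D7E = 32126.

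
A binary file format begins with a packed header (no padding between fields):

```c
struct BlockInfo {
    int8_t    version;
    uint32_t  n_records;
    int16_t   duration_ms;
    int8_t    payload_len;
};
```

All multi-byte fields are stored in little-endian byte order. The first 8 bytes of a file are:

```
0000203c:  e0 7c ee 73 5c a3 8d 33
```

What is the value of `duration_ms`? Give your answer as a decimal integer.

-29277

`duration_ms` follows `version` (1 B), `n_records` (4 B), so it starts at offset 1 + 4 = 5 and occupies 2 bytes.
Bytes at offsets 5..6: A3 8D.
Little-endian stores the least-significant byte at the lowest address.
Reassemble most-significant byte first: 8D A3 → 0x8DA3.
Top bit is set, so as a signed 16-bit value this is 0x8DA3 − 2^16 = -29277.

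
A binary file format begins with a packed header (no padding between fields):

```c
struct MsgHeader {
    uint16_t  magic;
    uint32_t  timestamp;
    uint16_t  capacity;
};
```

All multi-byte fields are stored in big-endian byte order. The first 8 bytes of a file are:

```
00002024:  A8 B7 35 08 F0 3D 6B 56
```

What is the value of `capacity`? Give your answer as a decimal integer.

`capacity` follows `magic` (2 B), `timestamp` (4 B), so it starts at offset 2 + 4 = 6 and occupies 2 bytes.
Bytes at offsets 6..7: 6B 56.
Big-endian stores the most-significant byte at the lowest address.
The bytes are already most-significant first: 0x6B56.
0x6B56 = 27478.

27478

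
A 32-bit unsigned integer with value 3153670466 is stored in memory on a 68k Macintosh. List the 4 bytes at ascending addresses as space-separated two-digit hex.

3153670466 in hexadecimal, padded to 32 bits, is 0xBBF93142.
Split into bytes (most-significant first): BB F9 31 42.
Big-endian stores the most-significant byte at the lowest address.
So the memory order matches the most-significant-first order: BB F9 31 42.

BB F9 31 42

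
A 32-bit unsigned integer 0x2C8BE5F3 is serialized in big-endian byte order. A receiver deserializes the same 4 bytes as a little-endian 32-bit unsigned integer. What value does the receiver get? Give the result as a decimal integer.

4091906860

Stored big-endian, the bytes at ascending addresses are 2C 8B E5 F3.
Read back as little-endian, the first byte is least significant, giving 0xF3E58B2C.
0xF3E58B2C = 4091906860.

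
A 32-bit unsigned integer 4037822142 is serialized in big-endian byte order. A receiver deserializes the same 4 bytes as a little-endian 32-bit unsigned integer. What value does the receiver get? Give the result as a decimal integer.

3192302832

4037822142 in 32-bit hexadecimal is 0xF0AC46BE.
Stored big-endian, the bytes at ascending addresses are F0 AC 46 BE.
Read back as little-endian, the first byte is least significant, giving 0xBE46ACF0.
0xBE46ACF0 = 3192302832.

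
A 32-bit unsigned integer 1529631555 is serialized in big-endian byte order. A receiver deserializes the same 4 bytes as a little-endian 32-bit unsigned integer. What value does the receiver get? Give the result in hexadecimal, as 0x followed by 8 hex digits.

0x43532C5B

1529631555 in 32-bit hexadecimal is 0x5B2C5343.
Stored big-endian, the bytes at ascending addresses are 5B 2C 53 43.
Read back as little-endian, the first byte is least significant, giving 0x43532C5B.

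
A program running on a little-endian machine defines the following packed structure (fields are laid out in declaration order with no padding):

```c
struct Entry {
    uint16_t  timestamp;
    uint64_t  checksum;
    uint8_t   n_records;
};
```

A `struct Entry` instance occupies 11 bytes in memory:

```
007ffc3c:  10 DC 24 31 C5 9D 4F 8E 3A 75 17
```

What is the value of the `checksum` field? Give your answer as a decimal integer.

8447220523687293220

`checksum` follows `timestamp` (2 bytes), so it starts at byte offset 2 and occupies 8 bytes.
Bytes at offsets 2..9: 24 31 C5 9D 4F 8E 3A 75.
In little-endian order the low byte comes first in memory.
Reassemble most-significant byte first: 75 3A 8E 4F 9D C5 31 24 → 0x753A8E4F9DC53124.
0x753A8E4F9DC53124 = 8447220523687293220.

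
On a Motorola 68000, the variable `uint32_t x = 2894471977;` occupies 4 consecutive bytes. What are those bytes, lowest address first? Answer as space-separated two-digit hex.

2894471977 in hexadecimal, padded to 32 bits, is 0xAC862329.
Split into bytes (most-significant first): AC 86 23 29.
Big-endian: lowest address holds the most-significant byte.
So the memory order matches the most-significant-first order: AC 86 23 29.

AC 86 23 29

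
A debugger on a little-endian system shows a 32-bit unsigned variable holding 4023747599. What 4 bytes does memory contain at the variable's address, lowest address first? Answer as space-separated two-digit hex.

4023747599 in hexadecimal, padded to 32 bits, is 0xEFD5840F.
Split into bytes (most-significant first): EF D5 84 0F.
In little-endian order the low byte comes first in memory.
So at ascending addresses the bytes are 0F 84 D5 EF.

0F 84 D5 EF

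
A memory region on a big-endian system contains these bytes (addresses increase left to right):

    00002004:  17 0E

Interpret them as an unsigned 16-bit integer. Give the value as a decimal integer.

Big-endian: lowest address holds the most-significant byte.
The bytes are already most-significant first: 0x170E.
0x170E = 5902.

5902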